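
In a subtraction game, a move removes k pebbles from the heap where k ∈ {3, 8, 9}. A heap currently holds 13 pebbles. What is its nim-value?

Compute g(0), g(1), … for moves {3, 8, 9}:
k:     0  1  2  3  4  5  6  7  8  9 10 11 12 13
g(k):  0  0  0  1  1  1  0  0  2  1  1  3  0  0
So g(13) = 0.

0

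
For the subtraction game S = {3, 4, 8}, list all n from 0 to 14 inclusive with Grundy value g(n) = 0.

0, 1, 2, 7, 12, 13, 14

Compute g(0), g(1), … for moves {3, 4, 8}:
k:     0  1  2  3  4  5  6  7  8  9 10 11 12 13 14
g(k):  0  0  0  1  1  1  2  0  2  3  1  3  0  0  0
The P-positions (g = 0) in 0..14 are 0, 1, 2, 7, 12, 13, 14.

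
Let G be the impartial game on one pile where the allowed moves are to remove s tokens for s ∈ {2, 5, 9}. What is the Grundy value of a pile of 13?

Compute g(0), g(1), … for moves {2, 5, 9}:
g(0) = mex{} = 0
g(1) = mex{} = 0
g(2) = mex{0} = 1
g(3) = mex{0} = 1
g(4) = mex{1} = 0
g(5) = mex{0,1} = 2
g(6) = mex{0} = 1
g(7) = mex{1,2} = 0
g(8) = mex{1} = 0
g(9) = mex{0} = 1
g(10) = mex{0,2} = 1
g(11) = mex{1} = 0
g(12) = mex{0,1} = 2
g(13) = mex{0} = 1
So g(13) = 1.

1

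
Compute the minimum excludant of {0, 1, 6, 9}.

The values 0, 1 are all present; 2 is the first non-negative integer missing from the set.

2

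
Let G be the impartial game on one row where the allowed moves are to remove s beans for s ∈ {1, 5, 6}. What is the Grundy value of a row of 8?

2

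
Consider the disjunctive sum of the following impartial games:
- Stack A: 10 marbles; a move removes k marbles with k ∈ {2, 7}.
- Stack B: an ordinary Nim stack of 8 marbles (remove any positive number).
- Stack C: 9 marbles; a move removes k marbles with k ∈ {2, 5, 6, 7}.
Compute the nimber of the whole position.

Grundy values for stack A (subtraction set {2, 7}):
k:     0  1  2  3  4  5  6  7  8  9 10
g(k):  0  0  1  1  0  0  1  1  2  0  0
So g(10) = 0.
Stack B is a plain Nim stack of size 8, so its Grundy value is 8.
Build the Grundy sequence for stack C with g(k) = mex{g(k−s) : s ∈ {2, 5, 6, 7}, s ≤ k}:
k:     0  1  2  3  4  5  6  7  8  9
g(k):  0  0  1  1  0  2  1  3  2  2
So g(9) = 2.
By the Sprague-Grundy theorem, the Grundy value of a sum of independent games is the XOR of the component values.
Combined value = 0 XOR 8 XOR 2 = 10.

10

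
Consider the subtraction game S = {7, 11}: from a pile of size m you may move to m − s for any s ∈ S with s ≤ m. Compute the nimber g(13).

1

Build the Grundy sequence with g(k) = mex{g(k−s) : s ∈ {7, 11}, s ≤ k}:
k:     0  1  2  3  4  5  6  7  8  9 10 11 12 13
g(k):  0  0  0  0  0  0  0  1  1  1  1  1  1  1
So g(13) = 1.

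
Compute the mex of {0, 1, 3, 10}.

2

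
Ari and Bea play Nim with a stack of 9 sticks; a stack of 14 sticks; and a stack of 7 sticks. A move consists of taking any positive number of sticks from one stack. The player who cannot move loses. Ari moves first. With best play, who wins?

Compute the nim-sum pairwise:
9 XOR 14 = 7
7 XOR 7 = 0
The nim-sum is 0, so this is a P-position: the player to move is in a losing position under optimal play; Ari is about to move from it and so loses — Bea wins.

Bea wins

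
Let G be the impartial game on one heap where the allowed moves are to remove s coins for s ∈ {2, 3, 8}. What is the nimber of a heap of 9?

2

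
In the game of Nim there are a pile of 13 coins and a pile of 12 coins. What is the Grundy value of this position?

Compute the nim-sum pairwise:
13 ⊕ 12 = 1

1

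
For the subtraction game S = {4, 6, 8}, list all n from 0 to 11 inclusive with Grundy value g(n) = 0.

0, 1, 2, 3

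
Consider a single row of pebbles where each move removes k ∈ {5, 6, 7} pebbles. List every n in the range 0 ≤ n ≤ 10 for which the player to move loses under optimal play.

0, 1, 2, 3, 4

Build the Grundy sequence with g(k) = mex{g(k−s) : s ∈ {5, 6, 7}, s ≤ k}:
k:     0  1  2  3  4  5  6  7  8  9 10
g(k):  0  0  0  0  0  1  1  1  1  1  2
The P-positions (g = 0) in 0..10 are 0, 1, 2, 3, 4.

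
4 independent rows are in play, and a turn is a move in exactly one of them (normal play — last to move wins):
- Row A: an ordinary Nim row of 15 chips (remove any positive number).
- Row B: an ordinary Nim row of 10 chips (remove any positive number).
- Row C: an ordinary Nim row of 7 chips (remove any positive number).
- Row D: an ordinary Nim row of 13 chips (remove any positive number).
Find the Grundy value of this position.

15

Row A is a plain Nim row of size 15, so its Grundy value is 15.
Row B is a plain Nim row of size 10, so its Grundy value is 10.
Row C is a plain Nim row of size 7, so its Grundy value is 7.
Row D is a plain Nim row of size 13, so its Grundy value is 13.
By the Sprague-Grundy theorem, the Grundy value of a sum of independent games is the XOR of the component values.
Combined value = 15 XOR 10 XOR 7 XOR 13 = 15.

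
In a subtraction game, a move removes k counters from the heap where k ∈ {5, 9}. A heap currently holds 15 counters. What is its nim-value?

0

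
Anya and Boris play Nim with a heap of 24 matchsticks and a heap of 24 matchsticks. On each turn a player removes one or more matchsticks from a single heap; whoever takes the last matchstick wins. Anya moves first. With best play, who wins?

Boris wins

Compute the nim-sum pairwise:
24 ⊕ 24 = 0
The nim-sum is 0, so this is a P-position: the player to move is in a losing position under optimal play; Anya is about to move from it and so loses — Boris wins.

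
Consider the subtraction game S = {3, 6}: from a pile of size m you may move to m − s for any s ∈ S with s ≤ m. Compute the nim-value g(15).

Grundy values for subtraction set {3, 6}:
k:     0  1  2  3  4  5  6  7  8  9 10 11 12 13 14 15
g(k):  0  0  0  1  1  1  2  2  2  0  0  0  1  1  1  2
So g(15) = 2.

2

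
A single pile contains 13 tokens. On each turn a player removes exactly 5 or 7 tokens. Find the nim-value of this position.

0

Grundy values for subtraction set {5, 7}:
g(0) = mex{} = 0
g(1) = mex{} = 0
g(2) = mex{} = 0
g(3) = mex{} = 0
g(4) = mex{} = 0
g(5) = mex{0} = 1
g(6) = mex{0} = 1
g(7) = mex{0} = 1
g(8) = mex{0} = 1
g(9) = mex{0} = 1
g(10) = mex{0,1} = 2
g(11) = mex{0,1} = 2
g(12) = mex{1} = 0
g(13) = mex{1} = 0
So g(13) = 0.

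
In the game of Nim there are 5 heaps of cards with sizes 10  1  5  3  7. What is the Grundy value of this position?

Nim-sum: 10 ⊕ 1 ⊕ 5 ⊕ 3 ⊕ 7 = 10.

10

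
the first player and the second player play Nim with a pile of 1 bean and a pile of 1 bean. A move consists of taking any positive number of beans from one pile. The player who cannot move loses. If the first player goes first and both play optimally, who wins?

the second player wins

Write each in binary and XOR column by column:
  1  (1)
  1  (1)
  -
  0  (0)
The nim-sum is 0, so this is a P-position: the player to move is in a losing position under optimal play; the first player is about to move from it and so loses — the second player wins.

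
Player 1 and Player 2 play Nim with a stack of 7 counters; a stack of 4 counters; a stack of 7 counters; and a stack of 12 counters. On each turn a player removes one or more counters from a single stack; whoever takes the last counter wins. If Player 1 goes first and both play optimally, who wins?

Player 1 wins

Compute the nim-sum pairwise:
7 XOR 4 = 3
3 XOR 7 = 4
4 XOR 12 = 8
The nim-sum is 8 ≠ 0, so this is an N-position: the player to move can win; Player 1 has a winning move.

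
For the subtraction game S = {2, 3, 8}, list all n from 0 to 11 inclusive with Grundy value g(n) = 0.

Build the Grundy sequence with g(k) = mex{g(k−s) : s ∈ {2, 3, 8}, s ≤ k}:
k:     0  1  2  3  4  5  6  7  8  9 10 11
g(k):  0  0  1  1  2  0  0  1  1  2  0  0
The P-positions (g = 0) in 0..11 are 0, 1, 5, 6, 10, 11.

0, 1, 5, 6, 10, 11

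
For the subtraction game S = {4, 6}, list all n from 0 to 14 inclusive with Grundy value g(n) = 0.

0, 1, 2, 3, 10, 11, 12, 13

Compute g(0), g(1), … for moves {4, 6}:
g(0) = mex{} = 0
g(1) = mex{} = 0
g(2) = mex{} = 0
g(3) = mex{} = 0
g(4) = mex{0} = 1
g(5) = mex{0} = 1
g(6) = mex{0} = 1
g(7) = mex{0} = 1
g(8) = mex{0,1} = 2
g(9) = mex{0,1} = 2
g(10) = mex{1} = 0
g(11) = mex{1} = 0
g(12) = mex{1,2} = 0
g(13) = mex{1,2} = 0
g(14) = mex{0,2} = 1
The P-positions (g = 0) in 0..14 are 0, 1, 2, 3, 10, 11, 12, 13.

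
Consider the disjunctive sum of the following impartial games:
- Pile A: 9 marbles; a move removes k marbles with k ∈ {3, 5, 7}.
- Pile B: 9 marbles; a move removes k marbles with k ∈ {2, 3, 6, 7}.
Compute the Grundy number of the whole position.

3

Build the Grundy sequence for pile A with g(k) = mex{g(k−s) : s ∈ {3, 5, 7}, s ≤ k}:
g(0) = mex{} = 0
g(1) = mex{} = 0
g(2) = mex{} = 0
g(3) = mex{0} = 1
g(4) = mex{0} = 1
g(5) = mex{0} = 1
g(6) = mex{0,1} = 2
g(7) = mex{0,1} = 2
g(8) = mex{0,1} = 2
g(9) = mex{0,1,2} = 3
So g(9) = 3.
Build the Grundy sequence for pile B with g(k) = mex{g(k−s) : s ∈ {2, 3, 6, 7}, s ≤ k}:
g(0) = mex{} = 0
g(1) = mex{} = 0
g(2) = mex{0} = 1
g(3) = mex{0} = 1
g(4) = mex{0,1} = 2
g(5) = mex{1} = 0
g(6) = mex{0,1,2} = 3
g(7) = mex{0,2} = 1
g(8) = mex{0,1,3} = 2
g(9) = mex{1,3} = 0
So g(9) = 0.
The value of a disjunctive sum is the nim-sum of the parts.
Combined value = 3 XOR 0 = 3.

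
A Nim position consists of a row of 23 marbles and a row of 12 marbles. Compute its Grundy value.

27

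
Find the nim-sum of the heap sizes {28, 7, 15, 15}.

27

Compute the nim-sum pairwise:
28 ⊕ 7 = 27
27 ⊕ 15 = 20
20 ⊕ 15 = 27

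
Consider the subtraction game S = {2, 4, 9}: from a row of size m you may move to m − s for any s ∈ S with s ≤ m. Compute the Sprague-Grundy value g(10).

Build the Grundy sequence with g(k) = mex{g(k−s) : s ∈ {2, 4, 9}, s ≤ k}:
g(0) = mex{} = 0
g(1) = mex{} = 0
g(2) = mex{0} = 1
g(3) = mex{0} = 1
g(4) = mex{0,1} = 2
g(5) = mex{0,1} = 2
g(6) = mex{1,2} = 0
g(7) = mex{1,2} = 0
g(8) = mex{0,2} = 1
g(9) = mex{0,2} = 1
g(10) = mex{0,1} = 2
So g(10) = 2.

2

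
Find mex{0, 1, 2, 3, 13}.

4

The values 0, 1, 2, 3 are all present; 4 is the first non-negative integer missing from the set.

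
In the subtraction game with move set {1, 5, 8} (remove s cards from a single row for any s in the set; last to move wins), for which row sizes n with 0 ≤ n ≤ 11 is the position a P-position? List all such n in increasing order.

0, 2, 4, 6

Grundy values for subtraction set {1, 5, 8}:
k:     0  1  2  3  4  5  6  7  8  9 10 11
g(k):  0  1  0  1  0  1  0  1  2  3  2  3
The P-positions (g = 0) in 0..11 are 0, 2, 4, 6.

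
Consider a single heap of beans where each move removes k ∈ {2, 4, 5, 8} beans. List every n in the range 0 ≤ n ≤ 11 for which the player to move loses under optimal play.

0, 1, 7, 10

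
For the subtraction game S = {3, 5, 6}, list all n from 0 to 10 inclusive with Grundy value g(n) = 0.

Compute g(0), g(1), … for moves {3, 5, 6}:
k:     0  1  2  3  4  5  6  7  8  9 10
g(k):  0  0  0  1  1  1  2  2  2  0  0
The P-positions (g = 0) in 0..10 are 0, 1, 2, 9, 10.

0, 1, 2, 9, 10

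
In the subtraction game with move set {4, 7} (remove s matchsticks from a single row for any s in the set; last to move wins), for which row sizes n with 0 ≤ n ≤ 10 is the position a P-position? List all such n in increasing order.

0, 1, 2, 3

Build the Grundy sequence with g(k) = mex{g(k−s) : s ∈ {4, 7}, s ≤ k}:
g(0) = mex{} = 0
g(1) = mex{} = 0
g(2) = mex{} = 0
g(3) = mex{} = 0
g(4) = mex{0} = 1
g(5) = mex{0} = 1
g(6) = mex{0} = 1
g(7) = mex{0} = 1
g(8) = mex{0,1} = 2
g(9) = mex{0,1} = 2
g(10) = mex{0,1} = 2
The P-positions (g = 0) in 0..10 are 0, 1, 2, 3.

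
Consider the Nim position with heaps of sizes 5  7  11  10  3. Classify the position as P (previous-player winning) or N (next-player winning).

P-position

Nim-sum: 5 ⊕ 7 ⊕ 11 ⊕ 10 ⊕ 3 = 0.
The nim-sum is 0, so this is a P-position: the player to move is in a losing position under optimal play.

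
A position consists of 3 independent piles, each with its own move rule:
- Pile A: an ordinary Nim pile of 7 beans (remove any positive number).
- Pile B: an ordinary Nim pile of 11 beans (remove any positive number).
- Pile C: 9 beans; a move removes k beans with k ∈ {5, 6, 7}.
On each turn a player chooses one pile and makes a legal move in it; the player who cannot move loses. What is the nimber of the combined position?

Pile A is a plain Nim pile of size 7, so its Grundy value is 7.
Pile B is a plain Nim pile of size 11, so its Grundy value is 11.
Build the Grundy sequence for pile C with g(k) = mex{g(k−s) : s ∈ {5, 6, 7}, s ≤ k}:
k:     0  1  2  3  4  5  6  7  8  9
g(k):  0  0  0  0  0  1  1  1  1  1
So g(9) = 1.
The value of a disjunctive sum is the nim-sum of the parts.
Combined value = 7 XOR 11 XOR 1 = 13.

13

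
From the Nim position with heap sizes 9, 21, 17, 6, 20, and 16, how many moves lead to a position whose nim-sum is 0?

Bitwise XOR of the heap sizes:
  01001  (9)
  10101  (21)
  10001  (17)
  00110  (6)
  10100  (20)
  10000  (16)
  -----
  01111  (15)
The overall nim-sum is X = 15. A heap of size p has a winning move iff p XOR X < p (reduce it to p XOR X).
  9: 9 XOR 15 = 6 < 9 — winning move (to 6).
  21: 21 XOR 15 = 26 ≥ 21 — no move.
  17: 17 XOR 15 = 30 ≥ 17 — no move.
  6: 6 XOR 15 = 9 ≥ 6 — no move.
  20: 20 XOR 15 = 27 ≥ 20 — no move.
  16: 16 XOR 15 = 31 ≥ 16 — no move.
That gives 1 winning move.

1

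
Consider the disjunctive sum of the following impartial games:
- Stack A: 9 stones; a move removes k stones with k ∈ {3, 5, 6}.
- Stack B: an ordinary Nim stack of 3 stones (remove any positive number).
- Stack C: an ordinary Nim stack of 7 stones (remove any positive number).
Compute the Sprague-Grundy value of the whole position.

4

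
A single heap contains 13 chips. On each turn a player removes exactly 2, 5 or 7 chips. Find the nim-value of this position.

Build the Grundy sequence with g(k) = mex{g(k−s) : s ∈ {2, 5, 7}, s ≤ k}:
g(0) = mex{} = 0
g(1) = mex{} = 0
g(2) = mex{0} = 1
g(3) = mex{0} = 1
g(4) = mex{1} = 0
g(5) = mex{0,1} = 2
g(6) = mex{0} = 1
g(7) = mex{0,1,2} = 3
g(8) = mex{0,1} = 2
g(9) = mex{0,1,3} = 2
g(10) = mex{1,2} = 0
g(11) = mex{0,1,2} = 3
g(12) = mex{0,2,3} = 1
g(13) = mex{1,2,3} = 0
So g(13) = 0.

0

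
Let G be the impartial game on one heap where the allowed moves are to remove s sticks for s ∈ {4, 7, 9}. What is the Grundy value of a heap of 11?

2

Grundy values for subtraction set {4, 7, 9}:
k:     0  1  2  3  4  5  6  7  8  9 10 11
g(k):  0  0  0  0  1  1  1  1  2  2  2  2
So g(11) = 2.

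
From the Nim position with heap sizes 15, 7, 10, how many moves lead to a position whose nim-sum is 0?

3

Compute the nim-sum pairwise:
15 XOR 7 = 8
8 XOR 10 = 2
The overall nim-sum is X = 2. A heap of size p has a winning move iff p XOR X < p (reduce it to p XOR X).
  15: 15 XOR 2 = 13 < 15 — winning move (to 13).
  7: 7 XOR 2 = 5 < 7 — winning move (to 5).
  10: 10 XOR 2 = 8 < 10 — winning move (to 8).
That gives 3 winning moves.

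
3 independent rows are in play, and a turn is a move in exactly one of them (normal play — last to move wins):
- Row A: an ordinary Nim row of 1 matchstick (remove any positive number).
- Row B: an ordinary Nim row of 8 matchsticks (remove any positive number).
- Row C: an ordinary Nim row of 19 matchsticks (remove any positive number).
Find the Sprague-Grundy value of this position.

26

Row A is a plain Nim row of size 1, so its Grundy value is 1.
Row B is a plain Nim row of size 8, so its Grundy value is 8.
Row C is a plain Nim row of size 19, so its Grundy value is 19.
The value of a disjunctive sum is the nim-sum of the parts.
Combined value = 1 XOR 8 XOR 19 = 26.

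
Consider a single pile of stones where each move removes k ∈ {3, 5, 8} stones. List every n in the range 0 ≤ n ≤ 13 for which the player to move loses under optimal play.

0, 1, 2, 11, 12, 13

Grundy values for subtraction set {3, 5, 8}:
k:     0  1  2  3  4  5  6  7  8  9 10 11 12 13
g(k):  0  0  0  1  1  1  2  2  2  3  3  0  0  0
The P-positions (g = 0) in 0..13 are 0, 1, 2, 11, 12, 13.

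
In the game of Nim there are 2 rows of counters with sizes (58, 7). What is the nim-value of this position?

61

Nim-sum: 58 XOR 7 = 61.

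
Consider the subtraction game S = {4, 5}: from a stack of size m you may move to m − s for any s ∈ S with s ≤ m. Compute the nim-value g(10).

0

Grundy values for subtraction set {4, 5}:
g(0) = mex{} = 0
g(1) = mex{} = 0
g(2) = mex{} = 0
g(3) = mex{} = 0
g(4) = mex{0} = 1
g(5) = mex{0} = 1
g(6) = mex{0} = 1
g(7) = mex{0} = 1
g(8) = mex{0,1} = 2
g(9) = mex{1} = 0
g(10) = mex{1} = 0
So g(10) = 0.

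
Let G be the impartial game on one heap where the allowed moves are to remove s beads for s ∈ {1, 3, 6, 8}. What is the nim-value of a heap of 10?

Build the Grundy sequence with g(k) = mex{g(k−s) : s ∈ {1, 3, 6, 8}, s ≤ k}:
k:     0  1  2  3  4  5  6  7  8  9 10
g(k):  0  1  0  1  0  1  2  3  2  0  1
So g(10) = 1.

1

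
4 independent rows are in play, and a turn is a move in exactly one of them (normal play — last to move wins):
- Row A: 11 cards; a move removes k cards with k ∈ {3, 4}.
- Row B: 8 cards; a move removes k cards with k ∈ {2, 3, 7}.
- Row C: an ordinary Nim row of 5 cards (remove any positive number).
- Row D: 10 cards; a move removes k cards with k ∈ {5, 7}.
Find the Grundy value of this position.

For row A, compute g(0), g(1), … with moves {3, 4}:
g(0) = mex{} = 0
g(1) = mex{} = 0
g(2) = mex{} = 0
g(3) = mex{0} = 1
g(4) = mex{0} = 1
g(5) = mex{0} = 1
g(6) = mex{0,1} = 2
g(7) = mex{1} = 0
g(8) = mex{1} = 0
g(9) = mex{1,2} = 0
g(10) = mex{0,2} = 1
g(11) = mex{0} = 1
So g(11) = 1.
For row B, compute g(0), g(1), … with moves {2, 3, 7}:
g(0) = mex{} = 0
g(1) = mex{} = 0
g(2) = mex{0} = 1
g(3) = mex{0} = 1
g(4) = mex{0,1} = 2
g(5) = mex{1} = 0
g(6) = mex{1,2} = 0
g(7) = mex{0,2} = 1
g(8) = mex{0} = 1
So g(8) = 1.
Row C is a plain Nim row of size 5, so its Grundy value is 5.
For row D, compute g(0), g(1), … with moves {5, 7}:
k:     0  1  2  3  4  5  6  7  8  9 10
g(k):  0  0  0  0  0  1  1  1  1  1  2
So g(10) = 2.
By the Sprague-Grundy theorem, the Grundy value of a sum of independent games is the XOR of the component values.
Combined value = 1 XOR 1 XOR 5 XOR 2 = 7.

7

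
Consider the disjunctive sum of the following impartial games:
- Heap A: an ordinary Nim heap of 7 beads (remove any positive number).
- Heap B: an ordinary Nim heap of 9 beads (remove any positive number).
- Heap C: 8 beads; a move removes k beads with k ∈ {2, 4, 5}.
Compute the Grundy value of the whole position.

14

Heap A is a plain Nim heap of size 7, so its Grundy value is 7.
Heap B is a plain Nim heap of size 9, so its Grundy value is 9.
Build the Grundy sequence for heap C with g(k) = mex{g(k−s) : s ∈ {2, 4, 5}, s ≤ k}:
g(0) = mex{} = 0
g(1) = mex{} = 0
g(2) = mex{0} = 1
g(3) = mex{0} = 1
g(4) = mex{0,1} = 2
g(5) = mex{0,1} = 2
g(6) = mex{0,1,2} = 3
g(7) = mex{1,2} = 0
g(8) = mex{1,2,3} = 0
So g(8) = 0.
By the Sprague-Grundy theorem, the Grundy value of a sum of independent games is the XOR of the component values.
Combined value = 7 ⊕ 9 ⊕ 0 = 14.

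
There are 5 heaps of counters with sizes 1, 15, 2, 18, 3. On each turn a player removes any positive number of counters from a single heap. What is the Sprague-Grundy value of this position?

29

Nim-sum: 1 ^ 15 ^ 2 ^ 18 ^ 3 = 29.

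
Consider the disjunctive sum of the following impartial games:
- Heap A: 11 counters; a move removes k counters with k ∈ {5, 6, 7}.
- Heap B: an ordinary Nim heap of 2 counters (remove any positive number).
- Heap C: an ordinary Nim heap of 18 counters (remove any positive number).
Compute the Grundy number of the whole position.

18

Build the Grundy sequence for heap A with g(k) = mex{g(k−s) : s ∈ {5, 6, 7}, s ≤ k}:
g(0) = mex{} = 0
g(1) = mex{} = 0
g(2) = mex{} = 0
g(3) = mex{} = 0
g(4) = mex{} = 0
g(5) = mex{0} = 1
g(6) = mex{0} = 1
g(7) = mex{0} = 1
g(8) = mex{0} = 1
g(9) = mex{0} = 1
g(10) = mex{0,1} = 2
g(11) = mex{0,1} = 2
So g(11) = 2.
Heap B is a plain Nim heap of size 2, so its Grundy value is 2.
Heap C is a plain Nim heap of size 18, so its Grundy value is 18.
By the Sprague-Grundy theorem, the Grundy value of a sum of independent games is the XOR of the component values.
Combined value = 2 XOR 2 XOR 18 = 18.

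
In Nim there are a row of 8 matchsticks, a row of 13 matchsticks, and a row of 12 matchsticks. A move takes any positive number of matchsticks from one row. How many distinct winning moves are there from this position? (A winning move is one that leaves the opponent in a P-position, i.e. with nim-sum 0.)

Bitwise XOR of the heap sizes:
  1000  (8)
  1101  (13)
  1100  (12)
  ----
  1001  (9)
The overall nim-sum is X = 9. A row of size p has a winning move iff p XOR X < p (reduce it to p XOR X).
  8: 8 XOR 9 = 1 < 8 — winning move (to 1).
  13: 13 XOR 9 = 4 < 13 — winning move (to 4).
  12: 12 XOR 9 = 5 < 12 — winning move (to 5).
That gives 3 winning moves.

3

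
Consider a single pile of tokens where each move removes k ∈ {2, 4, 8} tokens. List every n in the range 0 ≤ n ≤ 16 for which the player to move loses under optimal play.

0, 1, 6, 7, 12, 13

Compute g(0), g(1), … for moves {2, 4, 8}:
k:     0  1  2  3  4  5  6  7  8  9 10 11 12 13 14 15 16
g(k):  0  0  1  1  2  2  0  0  1  1  2  2  0  0  1  1  2
The P-positions (g = 0) in 0..16 are 0, 1, 6, 7, 12, 13.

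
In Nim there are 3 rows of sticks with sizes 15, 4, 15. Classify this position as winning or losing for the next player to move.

Winning position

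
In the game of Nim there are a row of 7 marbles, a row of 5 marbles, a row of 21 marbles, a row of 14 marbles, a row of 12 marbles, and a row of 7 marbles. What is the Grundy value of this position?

Nim-sum: 7 ⊕ 5 ⊕ 21 ⊕ 14 ⊕ 12 ⊕ 7 = 18.

18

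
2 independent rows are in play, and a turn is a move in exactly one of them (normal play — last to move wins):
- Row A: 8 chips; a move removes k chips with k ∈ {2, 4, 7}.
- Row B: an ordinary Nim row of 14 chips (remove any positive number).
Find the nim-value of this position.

15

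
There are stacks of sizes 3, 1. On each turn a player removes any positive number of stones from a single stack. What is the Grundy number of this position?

2

Bitwise XOR of the heap sizes:
  11  (3)
  01  (1)
  --
  10  (2)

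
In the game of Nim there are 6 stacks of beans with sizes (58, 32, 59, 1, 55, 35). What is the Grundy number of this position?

52

Compute the nim-sum pairwise:
58 XOR 32 = 26
26 XOR 59 = 33
33 XOR 1 = 32
32 XOR 55 = 23
23 XOR 35 = 52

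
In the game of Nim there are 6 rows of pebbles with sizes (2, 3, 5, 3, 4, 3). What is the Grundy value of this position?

0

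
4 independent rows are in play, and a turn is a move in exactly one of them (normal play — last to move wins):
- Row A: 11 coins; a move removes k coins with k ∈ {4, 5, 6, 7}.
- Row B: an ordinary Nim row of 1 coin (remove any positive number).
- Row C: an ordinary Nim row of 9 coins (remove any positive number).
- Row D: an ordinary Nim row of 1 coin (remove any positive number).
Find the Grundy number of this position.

9

Grundy values for row A (subtraction set {4, 5, 6, 7}):
k:     0  1  2  3  4  5  6  7  8  9 10 11
g(k):  0  0  0  0  1  1  1  1  2  2  2  0
So g(11) = 0.
Row B is a plain Nim row of size 1, so its Grundy value is 1.
Row C is a plain Nim row of size 9, so its Grundy value is 9.
Row D is a plain Nim row of size 1, so its Grundy value is 1.
By the Sprague-Grundy theorem, the Grundy value of a sum of independent games is the XOR of the component values.
Combined value = 0 ⊕ 1 ⊕ 9 ⊕ 1 = 9.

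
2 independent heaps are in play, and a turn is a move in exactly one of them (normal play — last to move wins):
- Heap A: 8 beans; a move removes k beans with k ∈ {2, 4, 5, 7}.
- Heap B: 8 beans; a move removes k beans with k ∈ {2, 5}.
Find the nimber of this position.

4

For heap A, compute g(0), g(1), … with moves {2, 4, 5, 7}:
g(0) = mex{} = 0
g(1) = mex{} = 0
g(2) = mex{0} = 1
g(3) = mex{0} = 1
g(4) = mex{0,1} = 2
g(5) = mex{0,1} = 2
g(6) = mex{0,1,2} = 3
g(7) = mex{0,1,2} = 3
g(8) = mex{0,1,2,3} = 4
So g(8) = 4.
For heap B, compute g(0), g(1), … with moves {2, 5}:
k:     0  1  2  3  4  5  6  7  8
g(k):  0  0  1  1  0  2  1  0  0
So g(8) = 0.
The value of a disjunctive sum is the nim-sum of the parts.
Combined value = 4 XOR 0 = 4.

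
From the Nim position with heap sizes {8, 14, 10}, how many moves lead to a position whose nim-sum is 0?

3

Nim-sum: 8 ⊕ 14 ⊕ 10 = 12.
The overall nim-sum is X = 12. A heap of size p has a winning move iff p XOR X < p (reduce it to p XOR X).
  8: 8 XOR 12 = 4 < 8 — winning move (to 4).
  14: 14 XOR 12 = 2 < 14 — winning move (to 2).
  10: 10 XOR 12 = 6 < 10 — winning move (to 6).
That gives 3 winning moves.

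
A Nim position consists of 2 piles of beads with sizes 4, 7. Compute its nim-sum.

3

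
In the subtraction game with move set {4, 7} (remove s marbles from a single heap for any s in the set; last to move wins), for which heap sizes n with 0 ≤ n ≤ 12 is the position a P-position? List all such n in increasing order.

Build the Grundy sequence with g(k) = mex{g(k−s) : s ∈ {4, 7}, s ≤ k}:
g(0) = mex{} = 0
g(1) = mex{} = 0
g(2) = mex{} = 0
g(3) = mex{} = 0
g(4) = mex{0} = 1
g(5) = mex{0} = 1
g(6) = mex{0} = 1
g(7) = mex{0} = 1
g(8) = mex{0,1} = 2
g(9) = mex{0,1} = 2
g(10) = mex{0,1} = 2
g(11) = mex{1} = 0
g(12) = mex{1,2} = 0
The P-positions (g = 0) in 0..12 are 0, 1, 2, 3, 11, 12.

0, 1, 2, 3, 11, 12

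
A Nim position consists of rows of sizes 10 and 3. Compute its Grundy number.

9

Compute the nim-sum pairwise:
10 ^ 3 = 9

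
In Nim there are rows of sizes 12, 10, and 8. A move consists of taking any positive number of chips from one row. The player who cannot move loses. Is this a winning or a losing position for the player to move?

Winning position

Compute the nim-sum pairwise:
12 ^ 10 = 6
6 ^ 8 = 14
The nim-sum is 14 ≠ 0, so this is an N-position: the player to move can win.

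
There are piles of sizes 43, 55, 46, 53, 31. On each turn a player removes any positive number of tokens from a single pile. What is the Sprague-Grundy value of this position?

24

Nim-sum: 43 ⊕ 55 ⊕ 46 ⊕ 53 ⊕ 31 = 24.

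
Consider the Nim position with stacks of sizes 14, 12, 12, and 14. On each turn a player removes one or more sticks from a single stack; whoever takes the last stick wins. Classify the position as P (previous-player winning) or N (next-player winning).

Compute the nim-sum pairwise:
14 ⊕ 12 = 2
2 ⊕ 12 = 14
14 ⊕ 14 = 0
The nim-sum is 0, so this is a P-position: the player to move is in a losing position under optimal play.

P-position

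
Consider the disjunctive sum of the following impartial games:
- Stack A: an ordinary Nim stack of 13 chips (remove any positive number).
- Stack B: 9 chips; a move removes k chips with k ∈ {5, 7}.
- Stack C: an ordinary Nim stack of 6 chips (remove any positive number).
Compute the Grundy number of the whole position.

10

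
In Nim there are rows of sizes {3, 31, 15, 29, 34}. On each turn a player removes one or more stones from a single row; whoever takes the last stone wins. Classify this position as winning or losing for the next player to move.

Winning position

Nim-sum: 3 ^ 31 ^ 15 ^ 29 ^ 34 = 44.
The nim-sum is 44 ≠ 0, so this is an N-position: the player to move can win.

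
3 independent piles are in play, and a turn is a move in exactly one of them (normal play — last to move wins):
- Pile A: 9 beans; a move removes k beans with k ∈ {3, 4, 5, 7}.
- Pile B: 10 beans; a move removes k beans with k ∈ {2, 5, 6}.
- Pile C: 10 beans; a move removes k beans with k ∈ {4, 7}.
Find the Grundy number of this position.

0

For pile A, compute g(0), g(1), … with moves {3, 4, 5, 7}:
k:     0  1  2  3  4  5  6  7  8  9
g(k):  0  0  0  1  1  1  2  2  2  3
So g(9) = 3.
Build the Grundy sequence for pile B with g(k) = mex{g(k−s) : s ∈ {2, 5, 6}, s ≤ k}:
k:     0  1  2  3  4  5  6  7  8  9 10
g(k):  0  0  1  1  0  2  1  3  0  2  1
So g(10) = 1.
Build the Grundy sequence for pile C with g(k) = mex{g(k−s) : s ∈ {4, 7}, s ≤ k}:
g(0) = mex{} = 0
g(1) = mex{} = 0
g(2) = mex{} = 0
g(3) = mex{} = 0
g(4) = mex{0} = 1
g(5) = mex{0} = 1
g(6) = mex{0} = 1
g(7) = mex{0} = 1
g(8) = mex{0,1} = 2
g(9) = mex{0,1} = 2
g(10) = mex{0,1} = 2
So g(10) = 2.
The value of a disjunctive sum is the nim-sum of the parts.
Combined value = 3 XOR 1 XOR 2 = 0.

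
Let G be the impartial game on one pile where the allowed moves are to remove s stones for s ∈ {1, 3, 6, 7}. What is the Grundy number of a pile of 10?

2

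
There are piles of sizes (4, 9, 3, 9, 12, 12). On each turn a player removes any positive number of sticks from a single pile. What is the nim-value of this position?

7

Compute the nim-sum pairwise:
4 ⊕ 9 = 13
13 ⊕ 3 = 14
14 ⊕ 9 = 7
7 ⊕ 12 = 11
11 ⊕ 12 = 7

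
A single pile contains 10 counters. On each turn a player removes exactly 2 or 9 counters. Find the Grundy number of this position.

1

Grundy values for subtraction set {2, 9}:
k:     0  1  2  3  4  5  6  7  8  9 10
g(k):  0  0  1  1  0  0  1  1  0  2  1
So g(10) = 1.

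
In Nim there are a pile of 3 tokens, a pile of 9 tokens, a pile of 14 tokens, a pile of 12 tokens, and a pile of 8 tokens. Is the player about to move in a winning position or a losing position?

Losing position

Nim-sum: 3 ⊕ 9 ⊕ 14 ⊕ 12 ⊕ 8 = 0.
The nim-sum is 0, so this is a P-position: the player to move is in a losing position under optimal play.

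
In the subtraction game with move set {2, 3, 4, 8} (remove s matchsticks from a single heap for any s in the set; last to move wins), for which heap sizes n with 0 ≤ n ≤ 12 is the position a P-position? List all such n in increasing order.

Grundy values for subtraction set {2, 3, 4, 8}:
k:     0  1  2  3  4  5  6  7  8  9 10 11 12
g(k):  0  0  1  1  2  2  0  0  1  1  2  2  0
The P-positions (g = 0) in 0..12 are 0, 1, 6, 7, 12.

0, 1, 6, 7, 12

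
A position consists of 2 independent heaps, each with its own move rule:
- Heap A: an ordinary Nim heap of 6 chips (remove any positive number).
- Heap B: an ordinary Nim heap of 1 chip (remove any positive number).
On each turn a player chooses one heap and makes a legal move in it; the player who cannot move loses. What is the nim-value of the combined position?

Heap A is a plain Nim heap of size 6, so its Grundy value is 6.
Heap B is a plain Nim heap of size 1, so its Grundy value is 1.
The value of a disjunctive sum is the nim-sum of the parts.
Combined value = 6 ⊕ 1 = 7.

7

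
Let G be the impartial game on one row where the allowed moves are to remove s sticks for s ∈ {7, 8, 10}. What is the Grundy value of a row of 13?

1

Compute g(0), g(1), … for moves {7, 8, 10}:
g(0) = mex{} = 0
g(1) = mex{} = 0
g(2) = mex{} = 0
g(3) = mex{} = 0
g(4) = mex{} = 0
g(5) = mex{} = 0
g(6) = mex{} = 0
g(7) = mex{0} = 1
g(8) = mex{0} = 1
g(9) = mex{0} = 1
g(10) = mex{0} = 1
g(11) = mex{0} = 1
g(12) = mex{0} = 1
g(13) = mex{0} = 1
So g(13) = 1.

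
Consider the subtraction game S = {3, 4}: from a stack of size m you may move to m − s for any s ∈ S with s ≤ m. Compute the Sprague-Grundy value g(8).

0

Build the Grundy sequence with g(k) = mex{g(k−s) : s ∈ {3, 4}, s ≤ k}:
k:     0  1  2  3  4  5  6  7  8
g(k):  0  0  0  1  1  1  2  0  0
So g(8) = 0.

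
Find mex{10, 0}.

1

0 is in the set but 1 is not, so the mex is 1.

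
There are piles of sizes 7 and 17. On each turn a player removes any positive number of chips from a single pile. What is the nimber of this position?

22

Nim-sum: 7 ⊕ 17 = 22.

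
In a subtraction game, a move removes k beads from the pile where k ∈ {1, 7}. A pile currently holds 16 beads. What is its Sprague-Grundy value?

0

Compute g(0), g(1), … for moves {1, 7}:
k:     0  1  2  3  4  5  6  7  8  9 10 11 12 13 14 15 16
g(k):  0  1  0  1  0  1  0  1  0  1  0  1  0  1  0  1  0
So g(16) = 0.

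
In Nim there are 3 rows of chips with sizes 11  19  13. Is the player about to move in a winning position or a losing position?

Winning position

Nim-sum: 11 ⊕ 19 ⊕ 13 = 21.
The nim-sum is 21 ≠ 0, so this is an N-position: the player to move can win.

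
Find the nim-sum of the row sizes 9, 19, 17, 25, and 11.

25

Nim-sum: 9 XOR 19 XOR 17 XOR 25 XOR 11 = 25.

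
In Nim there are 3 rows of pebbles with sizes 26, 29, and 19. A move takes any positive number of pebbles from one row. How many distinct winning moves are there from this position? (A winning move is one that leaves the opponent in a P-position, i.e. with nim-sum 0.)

3

In binary:
  11010  (26)
  11101  (29)
  10011  (19)
  -----
  10100  (20)
The overall nim-sum is X = 20. A row of size p has a winning move iff p XOR X < p (reduce it to p XOR X).
  26: 26 XOR 20 = 14 < 26 — winning move (to 14).
  29: 29 XOR 20 = 9 < 29 — winning move (to 9).
  19: 19 XOR 20 = 7 < 19 — winning move (to 7).
That gives 3 winning moves.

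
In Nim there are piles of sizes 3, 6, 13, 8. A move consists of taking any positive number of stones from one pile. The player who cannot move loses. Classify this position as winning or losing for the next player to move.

Compute the nim-sum pairwise:
3 ^ 6 = 5
5 ^ 13 = 8
8 ^ 8 = 0
The nim-sum is 0, so this is a P-position: the player to move is in a losing position under optimal play.

Losing position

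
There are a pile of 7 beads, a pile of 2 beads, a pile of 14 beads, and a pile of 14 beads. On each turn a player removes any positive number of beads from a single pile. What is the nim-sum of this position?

Nim-sum: 7 ^ 2 ^ 14 ^ 14 = 5.

5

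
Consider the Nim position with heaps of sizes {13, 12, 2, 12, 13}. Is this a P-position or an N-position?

Nim-sum: 13 ⊕ 12 ⊕ 2 ⊕ 12 ⊕ 13 = 2.
The nim-sum is 2 ≠ 0, so this is an N-position: the player to move can win.

N-position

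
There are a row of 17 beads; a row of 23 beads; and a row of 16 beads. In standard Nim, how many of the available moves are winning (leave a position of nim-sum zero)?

3

Compute the nim-sum pairwise:
17 ^ 23 = 6
6 ^ 16 = 22
The overall nim-sum is X = 22. A row of size p has a winning move iff p XOR X < p (reduce it to p XOR X).
  17: 17 XOR 22 = 7 < 17 — winning move (to 7).
  23: 23 XOR 22 = 1 < 23 — winning move (to 1).
  16: 16 XOR 22 = 6 < 16 — winning move (to 6).
That gives 3 winning moves.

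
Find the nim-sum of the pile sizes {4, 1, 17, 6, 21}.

7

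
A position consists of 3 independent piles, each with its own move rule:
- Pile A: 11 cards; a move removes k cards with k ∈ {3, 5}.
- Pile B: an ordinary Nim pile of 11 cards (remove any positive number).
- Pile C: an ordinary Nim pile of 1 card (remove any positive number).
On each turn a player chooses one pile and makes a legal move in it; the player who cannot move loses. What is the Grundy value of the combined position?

Build the Grundy sequence for pile A with g(k) = mex{g(k−s) : s ∈ {3, 5}, s ≤ k}:
k:     0  1  2  3  4  5  6  7  8  9 10 11
g(k):  0  0  0  1  1  1  2  2  0  0  0  1
So g(11) = 1.
Pile B is a plain Nim pile of size 11, so its Grundy value is 11.
Pile C is a plain Nim pile of size 1, so its Grundy value is 1.
The value of a disjunctive sum is the nim-sum of the parts.
Combined value = 1 XOR 11 XOR 1 = 11.

11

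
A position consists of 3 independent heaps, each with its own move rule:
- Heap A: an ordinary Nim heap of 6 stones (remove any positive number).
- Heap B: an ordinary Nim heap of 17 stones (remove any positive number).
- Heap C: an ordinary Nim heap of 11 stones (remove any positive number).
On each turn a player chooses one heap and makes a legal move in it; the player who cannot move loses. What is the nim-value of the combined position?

Heap A is a plain Nim heap of size 6, so its Grundy value is 6.
Heap B is a plain Nim heap of size 17, so its Grundy value is 17.
Heap C is a plain Nim heap of size 11, so its Grundy value is 11.
By the Sprague-Grundy theorem, the Grundy value of a sum of independent games is the XOR of the component values.
Combined value = 6 ⊕ 17 ⊕ 11 = 28.

28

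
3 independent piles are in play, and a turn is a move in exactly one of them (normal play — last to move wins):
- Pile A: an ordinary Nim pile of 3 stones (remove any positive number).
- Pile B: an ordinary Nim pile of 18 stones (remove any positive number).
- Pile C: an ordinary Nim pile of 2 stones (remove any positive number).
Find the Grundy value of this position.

Pile A is a plain Nim pile of size 3, so its Grundy value is 3.
Pile B is a plain Nim pile of size 18, so its Grundy value is 18.
Pile C is a plain Nim pile of size 2, so its Grundy value is 2.
By the Sprague-Grundy theorem, the Grundy value of a sum of independent games is the XOR of the component values.
Combined value = 3 XOR 18 XOR 2 = 19.

19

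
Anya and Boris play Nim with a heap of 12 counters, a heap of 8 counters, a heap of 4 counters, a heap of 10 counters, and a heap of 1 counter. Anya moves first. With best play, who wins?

Write each in binary and XOR column by column:
  1100  (12)
  1000  (8)
  0100  (4)
  1010  (10)
  0001  (1)
  ----
  1011  (11)
The nim-sum is 11 ≠ 0, so this is an N-position: the player to move can win; Anya has a winning move.

Anya wins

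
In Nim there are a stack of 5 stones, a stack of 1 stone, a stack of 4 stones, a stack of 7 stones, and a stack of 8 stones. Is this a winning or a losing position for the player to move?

Winning position

Nim-sum: 5 ⊕ 1 ⊕ 4 ⊕ 7 ⊕ 8 = 15.
The nim-sum is 15 ≠ 0, so this is an N-position: the player to move can win.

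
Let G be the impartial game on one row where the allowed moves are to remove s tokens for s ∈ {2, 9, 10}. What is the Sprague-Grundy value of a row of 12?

Compute g(0), g(1), … for moves {2, 9, 10}:
k:     0  1  2  3  4  5  6  7  8  9 10 11 12
g(k):  0  0  1  1  0  0  1  1  0  2  1  3  0
So g(12) = 0.

0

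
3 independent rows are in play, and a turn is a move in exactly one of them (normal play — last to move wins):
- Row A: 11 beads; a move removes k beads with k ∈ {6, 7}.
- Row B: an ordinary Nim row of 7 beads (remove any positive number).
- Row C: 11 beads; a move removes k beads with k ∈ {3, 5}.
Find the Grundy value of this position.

7

Build the Grundy sequence for row A with g(k) = mex{g(k−s) : s ∈ {6, 7}, s ≤ k}:
g(0) = mex{} = 0
g(1) = mex{} = 0
g(2) = mex{} = 0
g(3) = mex{} = 0
g(4) = mex{} = 0
g(5) = mex{} = 0
g(6) = mex{0} = 1
g(7) = mex{0} = 1
g(8) = mex{0} = 1
g(9) = mex{0} = 1
g(10) = mex{0} = 1
g(11) = mex{0} = 1
So g(11) = 1.
Row B is a plain Nim row of size 7, so its Grundy value is 7.
Grundy values for row C (subtraction set {3, 5}):
k:     0  1  2  3  4  5  6  7  8  9 10 11
g(k):  0  0  0  1  1  1  2  2  0  0  0  1
So g(11) = 1.
The value of a disjunctive sum is the nim-sum of the parts.
Combined value = 1 XOR 7 XOR 1 = 7.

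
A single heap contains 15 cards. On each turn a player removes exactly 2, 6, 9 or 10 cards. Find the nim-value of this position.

3

Grundy values for subtraction set {2, 6, 9, 10}:
k:     0  1  2  3  4  5  6  7  8  9 10 11 12 13 14 15
g(k):  0  0  1  1  0  0  1  1  0  2  1  3  0  2  1  3
So g(15) = 3.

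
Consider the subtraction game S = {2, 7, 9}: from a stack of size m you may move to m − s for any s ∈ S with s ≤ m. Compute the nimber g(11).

3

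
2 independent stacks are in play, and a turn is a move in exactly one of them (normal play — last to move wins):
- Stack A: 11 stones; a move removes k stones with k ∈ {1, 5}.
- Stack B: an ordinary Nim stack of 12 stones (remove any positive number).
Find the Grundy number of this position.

13

Build the Grundy sequence for stack A with g(k) = mex{g(k−s) : s ∈ {1, 5}, s ≤ k}:
k:     0  1  2  3  4  5  6  7  8  9 10 11
g(k):  0  1  0  1  0  1  0  1  0  1  0  1
So g(11) = 1.
Stack B is a plain Nim stack of size 12, so its Grundy value is 12.
By the Sprague-Grundy theorem, the Grundy value of a sum of independent games is the XOR of the component values.
Combined value = 1 ⊕ 12 = 13.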